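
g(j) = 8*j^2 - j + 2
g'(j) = 16*j - 1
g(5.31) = 222.26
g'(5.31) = 83.96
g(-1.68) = 26.26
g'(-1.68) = -27.88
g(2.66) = 55.94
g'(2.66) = 41.56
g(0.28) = 2.35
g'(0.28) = 3.48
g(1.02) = 9.30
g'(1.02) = 15.32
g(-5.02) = 208.62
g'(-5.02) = -81.32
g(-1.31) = 17.04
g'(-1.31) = -21.96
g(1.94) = 30.17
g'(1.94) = 30.04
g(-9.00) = 659.00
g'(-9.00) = -145.00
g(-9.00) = 659.00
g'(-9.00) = -145.00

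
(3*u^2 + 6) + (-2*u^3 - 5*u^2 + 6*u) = -2*u^3 - 2*u^2 + 6*u + 6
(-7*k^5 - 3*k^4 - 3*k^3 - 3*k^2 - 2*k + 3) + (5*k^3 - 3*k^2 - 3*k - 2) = -7*k^5 - 3*k^4 + 2*k^3 - 6*k^2 - 5*k + 1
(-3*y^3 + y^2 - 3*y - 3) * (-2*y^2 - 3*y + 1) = 6*y^5 + 7*y^4 + 16*y^2 + 6*y - 3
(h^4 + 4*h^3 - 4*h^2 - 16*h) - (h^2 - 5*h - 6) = h^4 + 4*h^3 - 5*h^2 - 11*h + 6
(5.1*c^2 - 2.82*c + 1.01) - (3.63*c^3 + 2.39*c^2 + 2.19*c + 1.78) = -3.63*c^3 + 2.71*c^2 - 5.01*c - 0.77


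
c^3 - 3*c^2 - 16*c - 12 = (c - 6)*(c + 1)*(c + 2)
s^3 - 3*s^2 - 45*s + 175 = (s - 5)^2*(s + 7)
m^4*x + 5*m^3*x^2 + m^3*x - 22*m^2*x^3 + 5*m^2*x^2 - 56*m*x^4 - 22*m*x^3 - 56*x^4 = (m - 4*x)*(m + 2*x)*(m + 7*x)*(m*x + x)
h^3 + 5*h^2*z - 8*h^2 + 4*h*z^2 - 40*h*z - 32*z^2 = (h - 8)*(h + z)*(h + 4*z)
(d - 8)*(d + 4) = d^2 - 4*d - 32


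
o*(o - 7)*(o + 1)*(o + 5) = o^4 - o^3 - 37*o^2 - 35*o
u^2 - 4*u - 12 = (u - 6)*(u + 2)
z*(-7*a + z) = -7*a*z + z^2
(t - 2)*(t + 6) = t^2 + 4*t - 12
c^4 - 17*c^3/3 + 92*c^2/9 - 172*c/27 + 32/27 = (c - 8/3)*(c - 2)*(c - 2/3)*(c - 1/3)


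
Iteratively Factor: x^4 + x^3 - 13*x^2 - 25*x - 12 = (x + 3)*(x^3 - 2*x^2 - 7*x - 4) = (x - 4)*(x + 3)*(x^2 + 2*x + 1) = (x - 4)*(x + 1)*(x + 3)*(x + 1)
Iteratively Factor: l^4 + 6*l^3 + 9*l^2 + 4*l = (l)*(l^3 + 6*l^2 + 9*l + 4) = l*(l + 4)*(l^2 + 2*l + 1) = l*(l + 1)*(l + 4)*(l + 1)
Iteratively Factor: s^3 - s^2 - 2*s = (s)*(s^2 - s - 2) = s*(s - 2)*(s + 1)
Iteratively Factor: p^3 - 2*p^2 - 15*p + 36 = (p + 4)*(p^2 - 6*p + 9) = (p - 3)*(p + 4)*(p - 3)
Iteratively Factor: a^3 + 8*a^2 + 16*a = (a)*(a^2 + 8*a + 16) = a*(a + 4)*(a + 4)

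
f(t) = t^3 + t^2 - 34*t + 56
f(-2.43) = 130.18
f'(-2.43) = -21.15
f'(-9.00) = 191.00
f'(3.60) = 12.08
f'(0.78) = -30.61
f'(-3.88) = 3.40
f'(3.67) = 13.75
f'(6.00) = 86.00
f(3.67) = -5.88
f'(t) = 3*t^2 + 2*t - 34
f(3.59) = -6.90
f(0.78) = 30.56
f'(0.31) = -33.09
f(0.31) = 45.59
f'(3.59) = 11.84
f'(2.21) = -14.93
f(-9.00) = -286.00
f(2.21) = -3.46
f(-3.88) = 144.56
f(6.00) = 104.00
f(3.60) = -6.78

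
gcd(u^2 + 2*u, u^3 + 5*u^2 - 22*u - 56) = u + 2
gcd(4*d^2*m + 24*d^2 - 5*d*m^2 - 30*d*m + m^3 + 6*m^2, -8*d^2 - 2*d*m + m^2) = 4*d - m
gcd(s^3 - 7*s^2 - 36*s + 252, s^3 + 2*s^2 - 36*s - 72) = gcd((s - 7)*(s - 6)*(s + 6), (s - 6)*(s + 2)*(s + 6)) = s^2 - 36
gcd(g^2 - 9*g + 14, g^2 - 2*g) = g - 2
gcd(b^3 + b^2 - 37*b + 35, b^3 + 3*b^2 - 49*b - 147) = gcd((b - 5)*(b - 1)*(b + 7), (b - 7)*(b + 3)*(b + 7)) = b + 7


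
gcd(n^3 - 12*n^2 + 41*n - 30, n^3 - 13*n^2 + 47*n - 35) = n^2 - 6*n + 5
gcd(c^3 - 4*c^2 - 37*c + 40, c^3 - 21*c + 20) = c^2 + 4*c - 5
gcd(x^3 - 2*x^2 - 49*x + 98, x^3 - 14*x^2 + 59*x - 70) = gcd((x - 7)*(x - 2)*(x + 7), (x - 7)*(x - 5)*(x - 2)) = x^2 - 9*x + 14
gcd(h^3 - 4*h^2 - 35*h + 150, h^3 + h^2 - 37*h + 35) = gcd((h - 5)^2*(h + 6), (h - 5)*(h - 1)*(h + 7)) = h - 5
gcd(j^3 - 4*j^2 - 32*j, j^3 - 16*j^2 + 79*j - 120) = j - 8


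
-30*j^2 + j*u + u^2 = (-5*j + u)*(6*j + u)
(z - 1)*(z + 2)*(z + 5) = z^3 + 6*z^2 + 3*z - 10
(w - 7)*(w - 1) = w^2 - 8*w + 7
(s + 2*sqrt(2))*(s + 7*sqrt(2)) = s^2 + 9*sqrt(2)*s + 28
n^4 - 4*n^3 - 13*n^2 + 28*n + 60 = (n - 5)*(n - 3)*(n + 2)^2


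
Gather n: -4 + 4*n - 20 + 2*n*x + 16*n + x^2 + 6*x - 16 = n*(2*x + 20) + x^2 + 6*x - 40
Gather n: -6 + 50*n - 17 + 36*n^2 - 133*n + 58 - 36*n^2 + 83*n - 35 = 0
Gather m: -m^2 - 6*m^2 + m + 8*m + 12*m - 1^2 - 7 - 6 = -7*m^2 + 21*m - 14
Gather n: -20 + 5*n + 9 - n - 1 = 4*n - 12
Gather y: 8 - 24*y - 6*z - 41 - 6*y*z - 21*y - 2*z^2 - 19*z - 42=y*(-6*z - 45) - 2*z^2 - 25*z - 75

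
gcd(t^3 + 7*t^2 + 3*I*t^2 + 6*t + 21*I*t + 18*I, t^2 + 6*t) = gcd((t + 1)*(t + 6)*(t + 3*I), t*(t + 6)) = t + 6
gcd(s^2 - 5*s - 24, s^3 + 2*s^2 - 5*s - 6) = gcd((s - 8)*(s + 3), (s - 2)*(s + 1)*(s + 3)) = s + 3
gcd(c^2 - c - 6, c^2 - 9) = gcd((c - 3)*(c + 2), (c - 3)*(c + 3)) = c - 3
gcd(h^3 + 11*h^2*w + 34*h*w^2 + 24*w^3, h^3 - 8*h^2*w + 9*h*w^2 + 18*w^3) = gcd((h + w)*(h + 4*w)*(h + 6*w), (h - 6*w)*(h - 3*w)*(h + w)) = h + w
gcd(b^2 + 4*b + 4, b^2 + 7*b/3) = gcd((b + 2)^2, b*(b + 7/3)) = 1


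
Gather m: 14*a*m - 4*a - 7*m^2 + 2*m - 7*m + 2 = -4*a - 7*m^2 + m*(14*a - 5) + 2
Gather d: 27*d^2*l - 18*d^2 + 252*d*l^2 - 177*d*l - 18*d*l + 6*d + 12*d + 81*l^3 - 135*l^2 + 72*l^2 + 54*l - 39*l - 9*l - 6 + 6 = d^2*(27*l - 18) + d*(252*l^2 - 195*l + 18) + 81*l^3 - 63*l^2 + 6*l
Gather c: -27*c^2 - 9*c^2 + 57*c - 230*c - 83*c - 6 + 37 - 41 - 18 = -36*c^2 - 256*c - 28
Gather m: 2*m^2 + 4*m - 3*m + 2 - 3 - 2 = 2*m^2 + m - 3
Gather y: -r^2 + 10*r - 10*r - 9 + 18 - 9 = -r^2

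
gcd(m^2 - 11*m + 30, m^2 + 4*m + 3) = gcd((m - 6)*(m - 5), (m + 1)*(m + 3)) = 1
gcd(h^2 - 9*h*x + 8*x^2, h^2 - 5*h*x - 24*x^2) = -h + 8*x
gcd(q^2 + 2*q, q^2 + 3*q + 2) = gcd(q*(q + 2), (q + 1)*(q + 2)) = q + 2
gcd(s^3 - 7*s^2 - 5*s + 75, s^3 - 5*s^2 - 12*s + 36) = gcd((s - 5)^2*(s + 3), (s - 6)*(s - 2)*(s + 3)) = s + 3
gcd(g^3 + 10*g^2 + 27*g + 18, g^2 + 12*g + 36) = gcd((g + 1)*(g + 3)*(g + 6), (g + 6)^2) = g + 6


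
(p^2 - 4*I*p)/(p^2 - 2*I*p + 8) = p/(p + 2*I)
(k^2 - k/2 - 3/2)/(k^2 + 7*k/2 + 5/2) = (2*k - 3)/(2*k + 5)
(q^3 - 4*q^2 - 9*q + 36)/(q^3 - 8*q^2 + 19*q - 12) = (q + 3)/(q - 1)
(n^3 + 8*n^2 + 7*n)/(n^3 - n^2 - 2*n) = (n + 7)/(n - 2)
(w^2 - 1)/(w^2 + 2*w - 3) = (w + 1)/(w + 3)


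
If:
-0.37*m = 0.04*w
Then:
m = -0.108108108108108*w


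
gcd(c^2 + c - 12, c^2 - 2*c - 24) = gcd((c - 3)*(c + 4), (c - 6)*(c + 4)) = c + 4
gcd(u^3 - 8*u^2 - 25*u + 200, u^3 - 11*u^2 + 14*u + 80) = u^2 - 13*u + 40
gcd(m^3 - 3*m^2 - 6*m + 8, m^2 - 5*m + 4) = m^2 - 5*m + 4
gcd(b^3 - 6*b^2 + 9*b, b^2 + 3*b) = b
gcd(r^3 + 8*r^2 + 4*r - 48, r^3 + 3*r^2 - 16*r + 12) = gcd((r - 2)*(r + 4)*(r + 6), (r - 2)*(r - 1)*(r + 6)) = r^2 + 4*r - 12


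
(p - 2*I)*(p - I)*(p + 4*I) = p^3 + I*p^2 + 10*p - 8*I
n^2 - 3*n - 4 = (n - 4)*(n + 1)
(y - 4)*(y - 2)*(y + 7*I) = y^3 - 6*y^2 + 7*I*y^2 + 8*y - 42*I*y + 56*I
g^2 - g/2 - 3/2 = (g - 3/2)*(g + 1)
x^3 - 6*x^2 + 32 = (x - 4)^2*(x + 2)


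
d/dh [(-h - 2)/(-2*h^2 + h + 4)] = (2*h^2 - h - (h + 2)*(4*h - 1) - 4)/(-2*h^2 + h + 4)^2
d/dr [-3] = 0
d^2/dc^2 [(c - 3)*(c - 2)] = 2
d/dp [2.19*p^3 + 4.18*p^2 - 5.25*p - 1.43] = 6.57*p^2 + 8.36*p - 5.25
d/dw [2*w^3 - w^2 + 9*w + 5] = 6*w^2 - 2*w + 9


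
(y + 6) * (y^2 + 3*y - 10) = y^3 + 9*y^2 + 8*y - 60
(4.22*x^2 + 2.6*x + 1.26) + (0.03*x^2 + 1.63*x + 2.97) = 4.25*x^2 + 4.23*x + 4.23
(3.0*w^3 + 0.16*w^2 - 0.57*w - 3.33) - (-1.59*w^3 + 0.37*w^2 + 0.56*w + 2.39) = 4.59*w^3 - 0.21*w^2 - 1.13*w - 5.72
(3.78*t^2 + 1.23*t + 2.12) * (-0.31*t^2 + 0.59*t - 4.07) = -1.1718*t^4 + 1.8489*t^3 - 15.3161*t^2 - 3.7553*t - 8.6284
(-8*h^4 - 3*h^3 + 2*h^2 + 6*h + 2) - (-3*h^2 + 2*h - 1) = -8*h^4 - 3*h^3 + 5*h^2 + 4*h + 3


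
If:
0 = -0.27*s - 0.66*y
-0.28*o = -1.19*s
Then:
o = -10.3888888888889*y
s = -2.44444444444444*y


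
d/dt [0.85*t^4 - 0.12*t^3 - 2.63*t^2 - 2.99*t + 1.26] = 3.4*t^3 - 0.36*t^2 - 5.26*t - 2.99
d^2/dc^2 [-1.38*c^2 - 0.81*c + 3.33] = -2.76000000000000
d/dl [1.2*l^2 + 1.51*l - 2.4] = 2.4*l + 1.51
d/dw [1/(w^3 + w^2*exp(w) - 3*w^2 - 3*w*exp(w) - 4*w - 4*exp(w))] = (-w^2*exp(w) - 3*w^2 + w*exp(w) + 6*w + 7*exp(w) + 4)/(-w^3 - w^2*exp(w) + 3*w^2 + 3*w*exp(w) + 4*w + 4*exp(w))^2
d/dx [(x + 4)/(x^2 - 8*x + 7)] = (x^2 - 8*x - 2*(x - 4)*(x + 4) + 7)/(x^2 - 8*x + 7)^2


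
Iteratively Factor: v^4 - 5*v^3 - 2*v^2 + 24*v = (v)*(v^3 - 5*v^2 - 2*v + 24) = v*(v - 4)*(v^2 - v - 6) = v*(v - 4)*(v + 2)*(v - 3)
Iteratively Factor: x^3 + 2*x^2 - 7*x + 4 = (x + 4)*(x^2 - 2*x + 1) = (x - 1)*(x + 4)*(x - 1)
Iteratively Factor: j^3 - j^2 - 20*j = (j - 5)*(j^2 + 4*j) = j*(j - 5)*(j + 4)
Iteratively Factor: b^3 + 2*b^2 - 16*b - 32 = (b + 2)*(b^2 - 16) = (b + 2)*(b + 4)*(b - 4)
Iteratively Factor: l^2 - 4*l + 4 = (l - 2)*(l - 2)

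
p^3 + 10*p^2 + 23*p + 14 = (p + 1)*(p + 2)*(p + 7)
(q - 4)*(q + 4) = q^2 - 16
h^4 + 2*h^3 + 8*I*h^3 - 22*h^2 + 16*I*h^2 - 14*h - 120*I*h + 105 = (h - 3)*(h + 5)*(h + I)*(h + 7*I)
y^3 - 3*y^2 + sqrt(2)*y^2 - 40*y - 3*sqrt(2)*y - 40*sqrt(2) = (y - 8)*(y + 5)*(y + sqrt(2))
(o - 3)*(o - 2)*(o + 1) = o^3 - 4*o^2 + o + 6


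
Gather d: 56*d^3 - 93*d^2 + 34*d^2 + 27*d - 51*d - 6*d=56*d^3 - 59*d^2 - 30*d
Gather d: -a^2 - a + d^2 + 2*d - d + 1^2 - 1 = -a^2 - a + d^2 + d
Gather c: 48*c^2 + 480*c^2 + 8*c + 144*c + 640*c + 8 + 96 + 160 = 528*c^2 + 792*c + 264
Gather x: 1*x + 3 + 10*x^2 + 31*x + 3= 10*x^2 + 32*x + 6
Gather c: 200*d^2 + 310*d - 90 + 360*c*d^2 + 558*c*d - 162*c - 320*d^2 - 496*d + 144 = c*(360*d^2 + 558*d - 162) - 120*d^2 - 186*d + 54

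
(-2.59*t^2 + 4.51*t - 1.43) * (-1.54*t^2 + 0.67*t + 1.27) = 3.9886*t^4 - 8.6807*t^3 + 1.9346*t^2 + 4.7696*t - 1.8161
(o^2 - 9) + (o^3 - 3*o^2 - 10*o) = o^3 - 2*o^2 - 10*o - 9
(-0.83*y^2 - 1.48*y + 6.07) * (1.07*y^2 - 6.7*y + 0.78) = -0.8881*y^4 + 3.9774*y^3 + 15.7635*y^2 - 41.8234*y + 4.7346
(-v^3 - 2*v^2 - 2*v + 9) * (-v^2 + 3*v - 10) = v^5 - v^4 + 6*v^3 + 5*v^2 + 47*v - 90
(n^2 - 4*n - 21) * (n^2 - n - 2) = n^4 - 5*n^3 - 19*n^2 + 29*n + 42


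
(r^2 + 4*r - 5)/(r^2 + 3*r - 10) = (r - 1)/(r - 2)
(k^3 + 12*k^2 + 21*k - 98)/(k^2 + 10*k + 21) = (k^2 + 5*k - 14)/(k + 3)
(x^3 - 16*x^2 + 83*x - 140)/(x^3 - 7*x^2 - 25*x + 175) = (x - 4)/(x + 5)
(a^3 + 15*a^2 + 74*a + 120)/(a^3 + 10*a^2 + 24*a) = (a + 5)/a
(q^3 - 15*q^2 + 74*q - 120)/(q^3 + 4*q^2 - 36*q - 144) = (q^2 - 9*q + 20)/(q^2 + 10*q + 24)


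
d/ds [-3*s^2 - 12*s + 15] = -6*s - 12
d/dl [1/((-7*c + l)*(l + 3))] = ((-7*c + l)*(l + 3) + (7*c - l)^2)/((7*c - l)^3*(l + 3)^2)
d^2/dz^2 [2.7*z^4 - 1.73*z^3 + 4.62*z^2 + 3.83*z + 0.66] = 32.4*z^2 - 10.38*z + 9.24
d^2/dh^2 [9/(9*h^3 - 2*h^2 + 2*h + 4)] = 18*((2 - 27*h)*(9*h^3 - 2*h^2 + 2*h + 4) + (27*h^2 - 4*h + 2)^2)/(9*h^3 - 2*h^2 + 2*h + 4)^3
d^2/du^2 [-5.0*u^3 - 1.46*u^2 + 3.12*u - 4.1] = -30.0*u - 2.92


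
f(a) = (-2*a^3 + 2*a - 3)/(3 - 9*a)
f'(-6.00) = -2.60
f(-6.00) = 7.32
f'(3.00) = 1.37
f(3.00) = 2.12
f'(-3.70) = -1.59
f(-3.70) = 2.50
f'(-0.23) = -0.87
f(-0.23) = -0.68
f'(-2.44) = -1.05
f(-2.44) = 0.85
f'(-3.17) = -1.36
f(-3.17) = 1.72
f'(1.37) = 0.43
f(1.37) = 0.58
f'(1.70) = 0.69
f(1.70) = 0.77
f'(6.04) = 2.75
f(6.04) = 8.40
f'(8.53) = 3.86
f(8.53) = 16.64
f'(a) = (2 - 6*a^2)/(3 - 9*a) + 9*(-2*a^3 + 2*a - 3)/(3 - 9*a)^2 = (12*a^3 - 6*a^2 - 7)/(3*(9*a^2 - 6*a + 1))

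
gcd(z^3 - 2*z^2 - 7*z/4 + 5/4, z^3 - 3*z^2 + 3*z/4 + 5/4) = z - 5/2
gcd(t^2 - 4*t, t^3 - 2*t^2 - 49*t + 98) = 1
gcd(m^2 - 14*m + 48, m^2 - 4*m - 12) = m - 6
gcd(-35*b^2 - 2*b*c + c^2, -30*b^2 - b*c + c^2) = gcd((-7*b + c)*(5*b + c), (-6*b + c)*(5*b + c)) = 5*b + c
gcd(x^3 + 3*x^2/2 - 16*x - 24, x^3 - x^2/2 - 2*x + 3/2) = x + 3/2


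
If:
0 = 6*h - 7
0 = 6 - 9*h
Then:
No Solution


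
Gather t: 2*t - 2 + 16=2*t + 14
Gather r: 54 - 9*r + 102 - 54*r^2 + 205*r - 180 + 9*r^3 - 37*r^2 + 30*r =9*r^3 - 91*r^2 + 226*r - 24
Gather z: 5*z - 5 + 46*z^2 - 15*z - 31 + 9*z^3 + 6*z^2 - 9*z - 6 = 9*z^3 + 52*z^2 - 19*z - 42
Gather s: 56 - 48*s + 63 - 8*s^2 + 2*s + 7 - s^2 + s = -9*s^2 - 45*s + 126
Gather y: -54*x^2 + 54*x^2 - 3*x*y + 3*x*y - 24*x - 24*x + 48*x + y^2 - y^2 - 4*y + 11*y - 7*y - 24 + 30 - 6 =0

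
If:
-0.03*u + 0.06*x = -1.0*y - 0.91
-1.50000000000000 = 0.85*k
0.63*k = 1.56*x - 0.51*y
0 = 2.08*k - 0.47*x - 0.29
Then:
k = -1.76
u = -773.06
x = -8.43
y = -23.60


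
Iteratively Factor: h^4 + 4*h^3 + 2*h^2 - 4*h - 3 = (h + 1)*(h^3 + 3*h^2 - h - 3) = (h + 1)^2*(h^2 + 2*h - 3) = (h + 1)^2*(h + 3)*(h - 1)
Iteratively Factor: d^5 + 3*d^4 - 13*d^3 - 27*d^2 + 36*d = (d - 1)*(d^4 + 4*d^3 - 9*d^2 - 36*d) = (d - 3)*(d - 1)*(d^3 + 7*d^2 + 12*d) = (d - 3)*(d - 1)*(d + 3)*(d^2 + 4*d) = d*(d - 3)*(d - 1)*(d + 3)*(d + 4)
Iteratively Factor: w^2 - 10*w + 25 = (w - 5)*(w - 5)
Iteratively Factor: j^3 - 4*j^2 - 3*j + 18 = (j + 2)*(j^2 - 6*j + 9) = (j - 3)*(j + 2)*(j - 3)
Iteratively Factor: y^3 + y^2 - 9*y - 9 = (y - 3)*(y^2 + 4*y + 3) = (y - 3)*(y + 1)*(y + 3)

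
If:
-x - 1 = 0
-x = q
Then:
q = 1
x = -1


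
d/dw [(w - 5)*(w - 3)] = 2*w - 8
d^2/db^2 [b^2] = 2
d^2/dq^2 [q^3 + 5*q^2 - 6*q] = 6*q + 10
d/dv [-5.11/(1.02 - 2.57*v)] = -13.1327/(2.57*v - 1.02)^2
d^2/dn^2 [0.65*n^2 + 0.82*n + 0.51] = 1.30000000000000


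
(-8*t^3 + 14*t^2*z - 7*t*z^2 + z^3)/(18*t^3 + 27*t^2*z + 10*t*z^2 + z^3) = (-8*t^3 + 14*t^2*z - 7*t*z^2 + z^3)/(18*t^3 + 27*t^2*z + 10*t*z^2 + z^3)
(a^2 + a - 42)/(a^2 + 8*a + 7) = (a - 6)/(a + 1)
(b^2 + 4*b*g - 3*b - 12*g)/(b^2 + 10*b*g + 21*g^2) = (b^2 + 4*b*g - 3*b - 12*g)/(b^2 + 10*b*g + 21*g^2)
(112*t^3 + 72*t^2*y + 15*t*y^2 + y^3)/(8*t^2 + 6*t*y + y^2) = (28*t^2 + 11*t*y + y^2)/(2*t + y)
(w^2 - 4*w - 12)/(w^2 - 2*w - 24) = (w + 2)/(w + 4)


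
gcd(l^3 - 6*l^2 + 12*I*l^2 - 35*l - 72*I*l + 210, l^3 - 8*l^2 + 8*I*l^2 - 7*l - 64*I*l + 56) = l + 7*I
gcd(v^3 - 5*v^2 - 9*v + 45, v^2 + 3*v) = v + 3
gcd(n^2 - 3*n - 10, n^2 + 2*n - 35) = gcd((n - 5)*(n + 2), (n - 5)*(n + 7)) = n - 5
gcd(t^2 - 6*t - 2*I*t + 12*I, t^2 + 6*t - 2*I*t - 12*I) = t - 2*I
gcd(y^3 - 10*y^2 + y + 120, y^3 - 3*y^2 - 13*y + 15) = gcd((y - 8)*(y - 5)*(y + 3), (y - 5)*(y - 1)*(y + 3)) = y^2 - 2*y - 15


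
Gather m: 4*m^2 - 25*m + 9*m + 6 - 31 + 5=4*m^2 - 16*m - 20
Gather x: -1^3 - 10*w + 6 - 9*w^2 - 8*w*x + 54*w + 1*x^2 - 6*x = -9*w^2 + 44*w + x^2 + x*(-8*w - 6) + 5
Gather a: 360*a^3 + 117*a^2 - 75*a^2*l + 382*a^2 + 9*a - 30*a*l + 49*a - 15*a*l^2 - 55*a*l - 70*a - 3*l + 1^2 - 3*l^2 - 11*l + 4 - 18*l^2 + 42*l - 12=360*a^3 + a^2*(499 - 75*l) + a*(-15*l^2 - 85*l - 12) - 21*l^2 + 28*l - 7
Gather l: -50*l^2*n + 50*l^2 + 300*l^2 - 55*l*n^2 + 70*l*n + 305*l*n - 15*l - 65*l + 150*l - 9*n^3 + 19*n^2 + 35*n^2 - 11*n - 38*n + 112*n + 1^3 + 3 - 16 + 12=l^2*(350 - 50*n) + l*(-55*n^2 + 375*n + 70) - 9*n^3 + 54*n^2 + 63*n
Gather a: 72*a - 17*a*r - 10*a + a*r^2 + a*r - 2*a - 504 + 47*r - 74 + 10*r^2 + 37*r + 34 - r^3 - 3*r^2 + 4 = a*(r^2 - 16*r + 60) - r^3 + 7*r^2 + 84*r - 540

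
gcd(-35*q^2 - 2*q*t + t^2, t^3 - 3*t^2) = 1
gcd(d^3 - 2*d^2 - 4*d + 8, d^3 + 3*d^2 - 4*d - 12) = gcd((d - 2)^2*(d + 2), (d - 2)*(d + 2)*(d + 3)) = d^2 - 4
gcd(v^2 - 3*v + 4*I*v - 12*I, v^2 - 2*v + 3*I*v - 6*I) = 1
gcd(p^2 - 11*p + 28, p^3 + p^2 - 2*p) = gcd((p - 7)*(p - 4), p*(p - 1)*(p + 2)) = 1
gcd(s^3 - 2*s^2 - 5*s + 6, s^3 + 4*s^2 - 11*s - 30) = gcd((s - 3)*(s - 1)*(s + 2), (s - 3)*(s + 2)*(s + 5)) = s^2 - s - 6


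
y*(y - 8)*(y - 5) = y^3 - 13*y^2 + 40*y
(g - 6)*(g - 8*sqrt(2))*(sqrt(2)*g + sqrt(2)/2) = sqrt(2)*g^3 - 16*g^2 - 11*sqrt(2)*g^2/2 - 3*sqrt(2)*g + 88*g + 48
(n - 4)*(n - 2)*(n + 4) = n^3 - 2*n^2 - 16*n + 32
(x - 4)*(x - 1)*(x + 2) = x^3 - 3*x^2 - 6*x + 8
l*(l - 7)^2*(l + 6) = l^4 - 8*l^3 - 35*l^2 + 294*l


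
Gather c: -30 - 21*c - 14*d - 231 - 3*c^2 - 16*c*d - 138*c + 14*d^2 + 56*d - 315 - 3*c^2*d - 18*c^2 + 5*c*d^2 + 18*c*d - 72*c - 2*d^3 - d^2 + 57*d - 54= c^2*(-3*d - 21) + c*(5*d^2 + 2*d - 231) - 2*d^3 + 13*d^2 + 99*d - 630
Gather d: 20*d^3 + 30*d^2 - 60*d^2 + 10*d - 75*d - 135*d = 20*d^3 - 30*d^2 - 200*d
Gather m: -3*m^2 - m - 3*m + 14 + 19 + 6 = -3*m^2 - 4*m + 39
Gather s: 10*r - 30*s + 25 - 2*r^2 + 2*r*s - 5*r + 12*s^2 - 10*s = -2*r^2 + 5*r + 12*s^2 + s*(2*r - 40) + 25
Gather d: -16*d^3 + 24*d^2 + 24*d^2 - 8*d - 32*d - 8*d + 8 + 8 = -16*d^3 + 48*d^2 - 48*d + 16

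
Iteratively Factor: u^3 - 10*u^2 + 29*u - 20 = (u - 1)*(u^2 - 9*u + 20) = (u - 4)*(u - 1)*(u - 5)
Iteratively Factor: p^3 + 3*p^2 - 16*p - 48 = (p - 4)*(p^2 + 7*p + 12) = (p - 4)*(p + 4)*(p + 3)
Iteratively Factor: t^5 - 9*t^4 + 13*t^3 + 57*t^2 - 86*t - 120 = (t + 1)*(t^4 - 10*t^3 + 23*t^2 + 34*t - 120) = (t + 1)*(t + 2)*(t^3 - 12*t^2 + 47*t - 60) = (t - 4)*(t + 1)*(t + 2)*(t^2 - 8*t + 15) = (t - 4)*(t - 3)*(t + 1)*(t + 2)*(t - 5)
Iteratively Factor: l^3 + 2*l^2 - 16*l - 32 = (l - 4)*(l^2 + 6*l + 8) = (l - 4)*(l + 4)*(l + 2)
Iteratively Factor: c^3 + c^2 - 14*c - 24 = (c + 2)*(c^2 - c - 12) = (c - 4)*(c + 2)*(c + 3)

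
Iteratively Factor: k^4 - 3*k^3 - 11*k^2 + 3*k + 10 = (k - 1)*(k^3 - 2*k^2 - 13*k - 10) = (k - 1)*(k + 2)*(k^2 - 4*k - 5) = (k - 5)*(k - 1)*(k + 2)*(k + 1)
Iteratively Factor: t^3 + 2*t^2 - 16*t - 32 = (t + 2)*(t^2 - 16) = (t + 2)*(t + 4)*(t - 4)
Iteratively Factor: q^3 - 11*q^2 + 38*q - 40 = (q - 2)*(q^2 - 9*q + 20) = (q - 4)*(q - 2)*(q - 5)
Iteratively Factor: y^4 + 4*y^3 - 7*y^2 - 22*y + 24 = (y + 4)*(y^3 - 7*y + 6) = (y - 1)*(y + 4)*(y^2 + y - 6) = (y - 2)*(y - 1)*(y + 4)*(y + 3)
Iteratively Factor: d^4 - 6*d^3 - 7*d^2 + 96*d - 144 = (d - 4)*(d^3 - 2*d^2 - 15*d + 36) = (d - 4)*(d + 4)*(d^2 - 6*d + 9) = (d - 4)*(d - 3)*(d + 4)*(d - 3)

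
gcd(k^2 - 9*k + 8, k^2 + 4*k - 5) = k - 1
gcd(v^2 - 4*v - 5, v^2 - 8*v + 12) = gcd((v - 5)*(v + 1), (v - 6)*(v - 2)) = 1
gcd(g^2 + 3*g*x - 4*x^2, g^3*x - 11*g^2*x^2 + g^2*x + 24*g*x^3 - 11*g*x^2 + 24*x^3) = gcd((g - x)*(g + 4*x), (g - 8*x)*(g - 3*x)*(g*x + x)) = 1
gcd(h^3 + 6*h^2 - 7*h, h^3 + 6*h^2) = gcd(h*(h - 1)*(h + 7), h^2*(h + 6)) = h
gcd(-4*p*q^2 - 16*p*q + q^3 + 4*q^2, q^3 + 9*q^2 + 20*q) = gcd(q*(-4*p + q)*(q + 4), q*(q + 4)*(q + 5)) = q^2 + 4*q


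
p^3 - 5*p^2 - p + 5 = (p - 5)*(p - 1)*(p + 1)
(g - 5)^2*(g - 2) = g^3 - 12*g^2 + 45*g - 50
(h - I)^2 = h^2 - 2*I*h - 1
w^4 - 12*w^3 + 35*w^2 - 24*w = w*(w - 8)*(w - 3)*(w - 1)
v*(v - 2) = v^2 - 2*v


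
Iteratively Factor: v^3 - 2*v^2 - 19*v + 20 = (v - 5)*(v^2 + 3*v - 4) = (v - 5)*(v - 1)*(v + 4)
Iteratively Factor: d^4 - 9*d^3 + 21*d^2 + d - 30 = (d - 3)*(d^3 - 6*d^2 + 3*d + 10) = (d - 3)*(d + 1)*(d^2 - 7*d + 10) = (d - 3)*(d - 2)*(d + 1)*(d - 5)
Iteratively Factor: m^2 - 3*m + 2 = (m - 1)*(m - 2)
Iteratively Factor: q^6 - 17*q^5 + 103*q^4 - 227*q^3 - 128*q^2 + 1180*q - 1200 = (q - 5)*(q^5 - 12*q^4 + 43*q^3 - 12*q^2 - 188*q + 240) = (q - 5)*(q - 2)*(q^4 - 10*q^3 + 23*q^2 + 34*q - 120) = (q - 5)*(q - 4)*(q - 2)*(q^3 - 6*q^2 - q + 30) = (q - 5)*(q - 4)*(q - 3)*(q - 2)*(q^2 - 3*q - 10) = (q - 5)*(q - 4)*(q - 3)*(q - 2)*(q + 2)*(q - 5)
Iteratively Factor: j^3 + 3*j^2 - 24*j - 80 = (j + 4)*(j^2 - j - 20) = (j + 4)^2*(j - 5)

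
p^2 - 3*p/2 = p*(p - 3/2)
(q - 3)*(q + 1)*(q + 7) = q^3 + 5*q^2 - 17*q - 21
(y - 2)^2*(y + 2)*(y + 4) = y^4 + 2*y^3 - 12*y^2 - 8*y + 32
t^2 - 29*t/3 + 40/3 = (t - 8)*(t - 5/3)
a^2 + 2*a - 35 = (a - 5)*(a + 7)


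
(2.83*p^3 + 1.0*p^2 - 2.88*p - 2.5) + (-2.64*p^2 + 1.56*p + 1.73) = 2.83*p^3 - 1.64*p^2 - 1.32*p - 0.77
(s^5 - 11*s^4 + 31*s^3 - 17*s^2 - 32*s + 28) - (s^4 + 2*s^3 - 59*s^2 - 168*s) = s^5 - 12*s^4 + 29*s^3 + 42*s^2 + 136*s + 28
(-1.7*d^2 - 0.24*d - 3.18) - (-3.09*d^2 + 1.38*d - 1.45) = 1.39*d^2 - 1.62*d - 1.73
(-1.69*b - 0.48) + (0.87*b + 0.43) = -0.82*b - 0.05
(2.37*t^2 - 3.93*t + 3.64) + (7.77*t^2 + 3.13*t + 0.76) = 10.14*t^2 - 0.8*t + 4.4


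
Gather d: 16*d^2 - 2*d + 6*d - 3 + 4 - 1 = 16*d^2 + 4*d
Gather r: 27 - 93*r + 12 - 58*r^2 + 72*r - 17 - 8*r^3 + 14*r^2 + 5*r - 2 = -8*r^3 - 44*r^2 - 16*r + 20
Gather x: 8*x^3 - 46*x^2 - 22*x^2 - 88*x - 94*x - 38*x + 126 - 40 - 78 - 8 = 8*x^3 - 68*x^2 - 220*x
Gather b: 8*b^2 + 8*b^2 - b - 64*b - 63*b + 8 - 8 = 16*b^2 - 128*b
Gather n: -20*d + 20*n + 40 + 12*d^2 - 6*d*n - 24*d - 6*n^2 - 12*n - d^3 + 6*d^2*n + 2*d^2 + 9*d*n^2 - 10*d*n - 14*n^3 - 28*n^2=-d^3 + 14*d^2 - 44*d - 14*n^3 + n^2*(9*d - 34) + n*(6*d^2 - 16*d + 8) + 40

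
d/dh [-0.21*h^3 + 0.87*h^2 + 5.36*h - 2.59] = -0.63*h^2 + 1.74*h + 5.36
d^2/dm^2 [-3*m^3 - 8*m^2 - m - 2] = -18*m - 16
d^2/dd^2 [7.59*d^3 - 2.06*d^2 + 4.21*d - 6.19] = 45.54*d - 4.12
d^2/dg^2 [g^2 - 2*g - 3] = 2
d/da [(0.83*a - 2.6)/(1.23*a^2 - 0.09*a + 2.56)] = (-1.0209*a^2 + 6.396*a + 1.8908)/(1.5129*a^4 - 0.2214*a^3 + 6.3057*a^2 - 0.4608*a + 6.5536)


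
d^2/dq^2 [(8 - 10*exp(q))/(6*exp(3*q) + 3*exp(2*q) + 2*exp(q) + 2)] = (-1440*exp(6*q) + 2052*exp(5*q) + 1974*exp(4*q) + 2100*exp(3*q) - 360*exp(2*q) - 120*exp(q) - 72)*exp(q)/(216*exp(9*q) + 324*exp(8*q) + 378*exp(7*q) + 459*exp(6*q) + 342*exp(5*q) + 234*exp(4*q) + 152*exp(3*q) + 60*exp(2*q) + 24*exp(q) + 8)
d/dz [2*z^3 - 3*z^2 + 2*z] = 6*z^2 - 6*z + 2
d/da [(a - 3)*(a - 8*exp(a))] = a - (a - 3)*(8*exp(a) - 1) - 8*exp(a)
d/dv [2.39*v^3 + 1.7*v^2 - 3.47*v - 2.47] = 7.17*v^2 + 3.4*v - 3.47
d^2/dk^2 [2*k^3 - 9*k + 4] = 12*k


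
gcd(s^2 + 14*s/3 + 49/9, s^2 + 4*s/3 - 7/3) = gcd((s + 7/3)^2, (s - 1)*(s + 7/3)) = s + 7/3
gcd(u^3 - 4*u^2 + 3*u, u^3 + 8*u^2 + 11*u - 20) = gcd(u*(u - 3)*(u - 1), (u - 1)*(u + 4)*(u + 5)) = u - 1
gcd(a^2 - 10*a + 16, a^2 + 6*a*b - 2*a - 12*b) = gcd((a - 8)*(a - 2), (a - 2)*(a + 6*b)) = a - 2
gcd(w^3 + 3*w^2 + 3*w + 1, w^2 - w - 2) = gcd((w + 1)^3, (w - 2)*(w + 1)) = w + 1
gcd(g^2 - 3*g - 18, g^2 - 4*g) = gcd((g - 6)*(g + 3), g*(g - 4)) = 1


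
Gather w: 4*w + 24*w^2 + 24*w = 24*w^2 + 28*w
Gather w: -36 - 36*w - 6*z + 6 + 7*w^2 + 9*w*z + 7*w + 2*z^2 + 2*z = 7*w^2 + w*(9*z - 29) + 2*z^2 - 4*z - 30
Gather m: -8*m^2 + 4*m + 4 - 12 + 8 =-8*m^2 + 4*m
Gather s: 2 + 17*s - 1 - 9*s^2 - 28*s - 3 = -9*s^2 - 11*s - 2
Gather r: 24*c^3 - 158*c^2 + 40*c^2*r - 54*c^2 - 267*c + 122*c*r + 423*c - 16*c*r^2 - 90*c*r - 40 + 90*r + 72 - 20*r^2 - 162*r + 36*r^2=24*c^3 - 212*c^2 + 156*c + r^2*(16 - 16*c) + r*(40*c^2 + 32*c - 72) + 32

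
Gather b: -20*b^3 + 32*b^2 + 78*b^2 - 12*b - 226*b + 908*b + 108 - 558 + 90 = -20*b^3 + 110*b^2 + 670*b - 360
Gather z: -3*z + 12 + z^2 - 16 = z^2 - 3*z - 4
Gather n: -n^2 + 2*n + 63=-n^2 + 2*n + 63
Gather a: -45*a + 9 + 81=90 - 45*a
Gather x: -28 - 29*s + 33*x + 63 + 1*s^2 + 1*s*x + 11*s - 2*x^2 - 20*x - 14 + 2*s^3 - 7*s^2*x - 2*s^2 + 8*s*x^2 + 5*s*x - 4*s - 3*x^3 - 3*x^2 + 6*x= 2*s^3 - s^2 - 22*s - 3*x^3 + x^2*(8*s - 5) + x*(-7*s^2 + 6*s + 19) + 21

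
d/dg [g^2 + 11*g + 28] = 2*g + 11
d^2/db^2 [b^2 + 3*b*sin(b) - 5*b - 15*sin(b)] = -3*b*sin(b) + 15*sin(b) + 6*cos(b) + 2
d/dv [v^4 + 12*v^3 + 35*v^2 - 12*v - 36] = 4*v^3 + 36*v^2 + 70*v - 12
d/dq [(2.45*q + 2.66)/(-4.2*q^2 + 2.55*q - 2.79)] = (10.29*q^2 + 22.344*q - 13.6185)/(17.64*q^4 - 21.42*q^3 + 29.9385*q^2 - 14.229*q + 7.7841)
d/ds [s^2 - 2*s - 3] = 2*s - 2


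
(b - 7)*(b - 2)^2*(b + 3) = b^4 - 8*b^3 - b^2 + 68*b - 84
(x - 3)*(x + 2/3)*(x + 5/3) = x^3 - 2*x^2/3 - 53*x/9 - 10/3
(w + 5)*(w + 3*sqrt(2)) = w^2 + 3*sqrt(2)*w + 5*w + 15*sqrt(2)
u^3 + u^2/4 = u^2*(u + 1/4)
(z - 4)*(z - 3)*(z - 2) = z^3 - 9*z^2 + 26*z - 24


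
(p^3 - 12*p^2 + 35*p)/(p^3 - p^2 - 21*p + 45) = p*(p^2 - 12*p + 35)/(p^3 - p^2 - 21*p + 45)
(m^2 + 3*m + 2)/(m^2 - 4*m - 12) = (m + 1)/(m - 6)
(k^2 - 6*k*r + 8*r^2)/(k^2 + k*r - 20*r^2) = (k - 2*r)/(k + 5*r)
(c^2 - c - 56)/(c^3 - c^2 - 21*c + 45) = (c^2 - c - 56)/(c^3 - c^2 - 21*c + 45)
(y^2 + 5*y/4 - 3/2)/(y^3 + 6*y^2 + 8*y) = (y - 3/4)/(y*(y + 4))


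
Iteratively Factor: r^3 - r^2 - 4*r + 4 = (r - 2)*(r^2 + r - 2) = (r - 2)*(r - 1)*(r + 2)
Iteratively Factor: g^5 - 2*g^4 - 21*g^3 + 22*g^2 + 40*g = (g + 4)*(g^4 - 6*g^3 + 3*g^2 + 10*g) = (g + 1)*(g + 4)*(g^3 - 7*g^2 + 10*g) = (g - 2)*(g + 1)*(g + 4)*(g^2 - 5*g) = (g - 5)*(g - 2)*(g + 1)*(g + 4)*(g)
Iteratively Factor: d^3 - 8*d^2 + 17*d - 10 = (d - 1)*(d^2 - 7*d + 10) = (d - 2)*(d - 1)*(d - 5)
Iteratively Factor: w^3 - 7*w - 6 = (w + 1)*(w^2 - w - 6) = (w - 3)*(w + 1)*(w + 2)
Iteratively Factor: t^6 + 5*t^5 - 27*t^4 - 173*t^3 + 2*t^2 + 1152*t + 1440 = (t - 3)*(t^5 + 8*t^4 - 3*t^3 - 182*t^2 - 544*t - 480) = (t - 3)*(t + 4)*(t^4 + 4*t^3 - 19*t^2 - 106*t - 120) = (t - 3)*(t + 4)^2*(t^3 - 19*t - 30) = (t - 5)*(t - 3)*(t + 4)^2*(t^2 + 5*t + 6) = (t - 5)*(t - 3)*(t + 2)*(t + 4)^2*(t + 3)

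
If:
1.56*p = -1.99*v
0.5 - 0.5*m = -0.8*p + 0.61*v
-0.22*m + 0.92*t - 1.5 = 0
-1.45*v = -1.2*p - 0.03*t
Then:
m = 0.94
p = -0.02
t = 1.86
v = 0.02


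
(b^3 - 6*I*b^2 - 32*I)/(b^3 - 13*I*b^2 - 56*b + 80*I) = (b + 2*I)/(b - 5*I)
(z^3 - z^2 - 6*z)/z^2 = z - 1 - 6/z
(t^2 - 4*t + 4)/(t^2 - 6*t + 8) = (t - 2)/(t - 4)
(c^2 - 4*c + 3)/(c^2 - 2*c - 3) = (c - 1)/(c + 1)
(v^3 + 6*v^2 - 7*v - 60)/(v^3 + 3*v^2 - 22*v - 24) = (v^3 + 6*v^2 - 7*v - 60)/(v^3 + 3*v^2 - 22*v - 24)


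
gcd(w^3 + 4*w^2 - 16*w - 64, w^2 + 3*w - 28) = w - 4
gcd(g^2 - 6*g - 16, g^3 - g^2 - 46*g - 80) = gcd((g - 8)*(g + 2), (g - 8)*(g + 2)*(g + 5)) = g^2 - 6*g - 16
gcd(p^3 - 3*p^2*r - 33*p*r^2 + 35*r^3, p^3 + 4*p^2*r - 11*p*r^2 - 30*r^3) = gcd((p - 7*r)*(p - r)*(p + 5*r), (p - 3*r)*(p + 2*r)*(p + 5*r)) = p + 5*r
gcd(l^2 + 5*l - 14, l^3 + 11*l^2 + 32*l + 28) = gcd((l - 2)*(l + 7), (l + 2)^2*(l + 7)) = l + 7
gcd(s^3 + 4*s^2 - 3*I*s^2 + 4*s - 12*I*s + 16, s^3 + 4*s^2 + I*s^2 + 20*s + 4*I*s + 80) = s^2 + s*(4 - 4*I) - 16*I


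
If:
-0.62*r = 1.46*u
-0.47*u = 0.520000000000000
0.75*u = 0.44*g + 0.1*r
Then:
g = -2.48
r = 2.61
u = -1.11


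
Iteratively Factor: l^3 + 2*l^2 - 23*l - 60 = (l - 5)*(l^2 + 7*l + 12) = (l - 5)*(l + 4)*(l + 3)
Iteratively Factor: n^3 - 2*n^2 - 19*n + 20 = (n + 4)*(n^2 - 6*n + 5) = (n - 5)*(n + 4)*(n - 1)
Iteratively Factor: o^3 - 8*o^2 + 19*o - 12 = (o - 3)*(o^2 - 5*o + 4) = (o - 3)*(o - 1)*(o - 4)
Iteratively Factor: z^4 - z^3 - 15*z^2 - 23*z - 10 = (z - 5)*(z^3 + 4*z^2 + 5*z + 2) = (z - 5)*(z + 1)*(z^2 + 3*z + 2) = (z - 5)*(z + 1)*(z + 2)*(z + 1)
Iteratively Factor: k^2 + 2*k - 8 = (k + 4)*(k - 2)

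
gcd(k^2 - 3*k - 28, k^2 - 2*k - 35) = k - 7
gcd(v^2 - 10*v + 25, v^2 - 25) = v - 5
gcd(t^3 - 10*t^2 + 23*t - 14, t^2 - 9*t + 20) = 1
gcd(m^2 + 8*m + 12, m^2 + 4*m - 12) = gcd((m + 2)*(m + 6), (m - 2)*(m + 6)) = m + 6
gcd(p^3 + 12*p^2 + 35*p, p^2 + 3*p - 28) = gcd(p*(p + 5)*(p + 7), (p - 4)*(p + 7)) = p + 7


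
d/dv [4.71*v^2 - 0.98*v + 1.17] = 9.42*v - 0.98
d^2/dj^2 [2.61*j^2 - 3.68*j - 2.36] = 5.22000000000000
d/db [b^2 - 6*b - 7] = 2*b - 6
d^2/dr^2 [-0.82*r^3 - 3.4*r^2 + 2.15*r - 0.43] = -4.92*r - 6.8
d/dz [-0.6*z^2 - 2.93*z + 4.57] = -1.2*z - 2.93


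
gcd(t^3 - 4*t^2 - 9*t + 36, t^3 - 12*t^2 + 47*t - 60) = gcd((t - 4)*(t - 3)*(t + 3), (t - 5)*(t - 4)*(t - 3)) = t^2 - 7*t + 12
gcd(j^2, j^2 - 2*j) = j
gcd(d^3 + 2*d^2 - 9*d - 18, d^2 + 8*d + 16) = 1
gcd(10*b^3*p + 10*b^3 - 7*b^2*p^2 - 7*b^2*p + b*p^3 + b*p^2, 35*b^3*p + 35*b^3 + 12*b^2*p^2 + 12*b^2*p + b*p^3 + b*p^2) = b*p + b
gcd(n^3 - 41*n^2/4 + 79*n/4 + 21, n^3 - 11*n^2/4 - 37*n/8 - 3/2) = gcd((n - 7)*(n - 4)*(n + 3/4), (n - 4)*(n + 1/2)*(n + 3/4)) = n^2 - 13*n/4 - 3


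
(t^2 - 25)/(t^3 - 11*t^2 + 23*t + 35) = (t + 5)/(t^2 - 6*t - 7)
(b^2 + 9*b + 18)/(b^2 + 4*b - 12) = (b + 3)/(b - 2)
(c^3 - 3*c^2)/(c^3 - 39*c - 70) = c^2*(3 - c)/(-c^3 + 39*c + 70)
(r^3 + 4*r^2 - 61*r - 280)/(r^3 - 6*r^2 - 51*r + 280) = (r + 5)/(r - 5)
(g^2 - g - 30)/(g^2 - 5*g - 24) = (-g^2 + g + 30)/(-g^2 + 5*g + 24)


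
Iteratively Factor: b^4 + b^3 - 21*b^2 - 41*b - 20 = (b + 1)*(b^3 - 21*b - 20) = (b + 1)^2*(b^2 - b - 20) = (b - 5)*(b + 1)^2*(b + 4)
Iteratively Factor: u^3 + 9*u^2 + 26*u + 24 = (u + 2)*(u^2 + 7*u + 12) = (u + 2)*(u + 4)*(u + 3)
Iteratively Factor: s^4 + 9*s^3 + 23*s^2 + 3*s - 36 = (s + 4)*(s^3 + 5*s^2 + 3*s - 9) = (s - 1)*(s + 4)*(s^2 + 6*s + 9) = (s - 1)*(s + 3)*(s + 4)*(s + 3)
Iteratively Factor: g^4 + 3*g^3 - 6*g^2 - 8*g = (g + 4)*(g^3 - g^2 - 2*g) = g*(g + 4)*(g^2 - g - 2) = g*(g + 1)*(g + 4)*(g - 2)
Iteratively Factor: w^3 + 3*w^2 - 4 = (w - 1)*(w^2 + 4*w + 4) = (w - 1)*(w + 2)*(w + 2)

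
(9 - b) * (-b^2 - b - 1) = b^3 - 8*b^2 - 8*b - 9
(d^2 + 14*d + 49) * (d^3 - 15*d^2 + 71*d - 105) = d^5 - d^4 - 90*d^3 + 154*d^2 + 2009*d - 5145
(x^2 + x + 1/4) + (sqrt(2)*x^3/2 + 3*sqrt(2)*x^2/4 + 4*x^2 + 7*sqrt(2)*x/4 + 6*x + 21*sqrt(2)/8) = sqrt(2)*x^3/2 + 3*sqrt(2)*x^2/4 + 5*x^2 + 7*sqrt(2)*x/4 + 7*x + 1/4 + 21*sqrt(2)/8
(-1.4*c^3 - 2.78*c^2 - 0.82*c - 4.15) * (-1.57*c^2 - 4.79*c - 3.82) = 2.198*c^5 + 11.0706*c^4 + 19.9516*c^3 + 21.0629*c^2 + 23.0109*c + 15.853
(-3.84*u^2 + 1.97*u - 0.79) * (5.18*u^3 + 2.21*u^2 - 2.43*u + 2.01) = -19.8912*u^5 + 1.7182*u^4 + 9.5927*u^3 - 14.2514*u^2 + 5.8794*u - 1.5879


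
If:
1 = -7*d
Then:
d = -1/7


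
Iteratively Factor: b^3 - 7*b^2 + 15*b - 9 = (b - 3)*(b^2 - 4*b + 3) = (b - 3)^2*(b - 1)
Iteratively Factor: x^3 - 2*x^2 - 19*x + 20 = (x - 1)*(x^2 - x - 20) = (x - 5)*(x - 1)*(x + 4)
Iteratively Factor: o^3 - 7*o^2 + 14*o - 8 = (o - 1)*(o^2 - 6*o + 8) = (o - 4)*(o - 1)*(o - 2)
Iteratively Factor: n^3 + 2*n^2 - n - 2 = (n + 2)*(n^2 - 1) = (n + 1)*(n + 2)*(n - 1)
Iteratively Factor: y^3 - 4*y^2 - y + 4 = (y - 1)*(y^2 - 3*y - 4) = (y - 4)*(y - 1)*(y + 1)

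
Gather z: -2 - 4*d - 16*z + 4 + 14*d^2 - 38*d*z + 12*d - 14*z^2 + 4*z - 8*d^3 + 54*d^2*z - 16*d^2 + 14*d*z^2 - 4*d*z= -8*d^3 - 2*d^2 + 8*d + z^2*(14*d - 14) + z*(54*d^2 - 42*d - 12) + 2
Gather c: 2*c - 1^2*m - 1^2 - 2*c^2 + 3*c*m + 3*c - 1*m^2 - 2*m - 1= -2*c^2 + c*(3*m + 5) - m^2 - 3*m - 2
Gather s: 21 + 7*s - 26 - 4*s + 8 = 3*s + 3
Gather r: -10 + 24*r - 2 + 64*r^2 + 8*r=64*r^2 + 32*r - 12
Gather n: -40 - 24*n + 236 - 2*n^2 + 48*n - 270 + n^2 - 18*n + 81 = -n^2 + 6*n + 7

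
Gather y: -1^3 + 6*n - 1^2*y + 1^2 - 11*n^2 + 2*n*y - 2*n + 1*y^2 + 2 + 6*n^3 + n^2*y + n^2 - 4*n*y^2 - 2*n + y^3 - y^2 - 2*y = 6*n^3 - 10*n^2 - 4*n*y^2 + 2*n + y^3 + y*(n^2 + 2*n - 3) + 2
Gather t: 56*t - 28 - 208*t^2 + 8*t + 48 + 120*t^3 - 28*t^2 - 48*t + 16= 120*t^3 - 236*t^2 + 16*t + 36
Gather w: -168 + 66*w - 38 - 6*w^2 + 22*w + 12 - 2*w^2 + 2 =-8*w^2 + 88*w - 192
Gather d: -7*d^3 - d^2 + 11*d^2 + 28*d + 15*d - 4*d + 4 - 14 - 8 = -7*d^3 + 10*d^2 + 39*d - 18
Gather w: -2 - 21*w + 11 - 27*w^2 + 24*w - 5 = -27*w^2 + 3*w + 4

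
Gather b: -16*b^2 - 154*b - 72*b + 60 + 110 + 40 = -16*b^2 - 226*b + 210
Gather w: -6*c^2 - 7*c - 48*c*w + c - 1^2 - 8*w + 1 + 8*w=-6*c^2 - 48*c*w - 6*c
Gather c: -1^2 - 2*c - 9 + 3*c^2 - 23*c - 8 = 3*c^2 - 25*c - 18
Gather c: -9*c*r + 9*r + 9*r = -9*c*r + 18*r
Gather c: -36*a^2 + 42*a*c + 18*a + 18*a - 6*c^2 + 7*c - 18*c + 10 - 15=-36*a^2 + 36*a - 6*c^2 + c*(42*a - 11) - 5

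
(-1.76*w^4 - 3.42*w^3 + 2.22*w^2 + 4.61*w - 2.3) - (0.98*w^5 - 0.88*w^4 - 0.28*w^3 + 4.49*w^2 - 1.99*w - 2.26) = -0.98*w^5 - 0.88*w^4 - 3.14*w^3 - 2.27*w^2 + 6.6*w - 0.04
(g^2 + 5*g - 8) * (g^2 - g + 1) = g^4 + 4*g^3 - 12*g^2 + 13*g - 8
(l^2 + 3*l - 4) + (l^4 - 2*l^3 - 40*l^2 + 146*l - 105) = l^4 - 2*l^3 - 39*l^2 + 149*l - 109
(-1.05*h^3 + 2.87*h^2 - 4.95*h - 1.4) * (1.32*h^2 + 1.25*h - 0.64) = -1.386*h^5 + 2.4759*h^4 - 2.2745*h^3 - 9.8723*h^2 + 1.418*h + 0.896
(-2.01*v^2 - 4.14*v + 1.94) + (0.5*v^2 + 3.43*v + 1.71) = -1.51*v^2 - 0.71*v + 3.65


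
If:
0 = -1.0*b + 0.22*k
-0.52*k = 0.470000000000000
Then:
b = -0.20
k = -0.90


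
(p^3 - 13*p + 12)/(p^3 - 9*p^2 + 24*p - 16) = (p^2 + p - 12)/(p^2 - 8*p + 16)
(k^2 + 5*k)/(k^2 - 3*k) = (k + 5)/(k - 3)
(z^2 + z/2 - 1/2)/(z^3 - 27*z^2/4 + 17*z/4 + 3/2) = 2*(2*z^2 + z - 1)/(4*z^3 - 27*z^2 + 17*z + 6)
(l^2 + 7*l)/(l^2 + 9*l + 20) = l*(l + 7)/(l^2 + 9*l + 20)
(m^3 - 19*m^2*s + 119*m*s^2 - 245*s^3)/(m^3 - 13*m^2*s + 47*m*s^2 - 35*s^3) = (-m + 7*s)/(-m + s)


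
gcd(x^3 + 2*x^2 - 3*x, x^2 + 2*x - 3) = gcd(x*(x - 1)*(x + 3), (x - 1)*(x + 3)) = x^2 + 2*x - 3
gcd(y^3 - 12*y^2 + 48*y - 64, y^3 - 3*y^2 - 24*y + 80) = y^2 - 8*y + 16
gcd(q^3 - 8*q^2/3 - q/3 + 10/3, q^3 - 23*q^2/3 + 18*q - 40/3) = q^2 - 11*q/3 + 10/3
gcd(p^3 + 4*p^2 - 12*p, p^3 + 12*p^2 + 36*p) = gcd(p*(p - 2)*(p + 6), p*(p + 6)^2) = p^2 + 6*p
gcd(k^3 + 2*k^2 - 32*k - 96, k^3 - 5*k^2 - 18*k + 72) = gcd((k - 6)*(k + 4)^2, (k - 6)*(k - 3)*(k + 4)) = k^2 - 2*k - 24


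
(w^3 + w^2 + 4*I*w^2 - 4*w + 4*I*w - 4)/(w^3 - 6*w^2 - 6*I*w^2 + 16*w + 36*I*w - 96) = (w^2 + w*(1 + 2*I) + 2*I)/(w^2 + w*(-6 - 8*I) + 48*I)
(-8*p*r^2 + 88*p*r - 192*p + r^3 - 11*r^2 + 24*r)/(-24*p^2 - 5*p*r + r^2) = (r^2 - 11*r + 24)/(3*p + r)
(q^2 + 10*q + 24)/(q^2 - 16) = (q + 6)/(q - 4)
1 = 1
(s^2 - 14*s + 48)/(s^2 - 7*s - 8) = (s - 6)/(s + 1)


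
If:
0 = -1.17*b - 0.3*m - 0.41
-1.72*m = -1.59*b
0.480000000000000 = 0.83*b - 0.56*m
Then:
No Solution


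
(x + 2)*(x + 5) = x^2 + 7*x + 10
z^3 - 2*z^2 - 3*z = z*(z - 3)*(z + 1)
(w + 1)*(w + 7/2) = w^2 + 9*w/2 + 7/2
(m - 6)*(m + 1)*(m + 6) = m^3 + m^2 - 36*m - 36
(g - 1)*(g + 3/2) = g^2 + g/2 - 3/2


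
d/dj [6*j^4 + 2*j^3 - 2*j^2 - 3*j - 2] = 24*j^3 + 6*j^2 - 4*j - 3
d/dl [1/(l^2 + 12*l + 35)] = 2*(-l - 6)/(l^2 + 12*l + 35)^2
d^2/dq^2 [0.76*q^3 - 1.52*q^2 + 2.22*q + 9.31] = 4.56*q - 3.04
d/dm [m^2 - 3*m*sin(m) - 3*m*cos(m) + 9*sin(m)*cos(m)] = -3*sqrt(2)*m*cos(m + pi/4) + 2*m - 3*sqrt(2)*sin(m + pi/4) + 9*cos(2*m)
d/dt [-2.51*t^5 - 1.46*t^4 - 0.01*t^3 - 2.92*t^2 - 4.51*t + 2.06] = -12.55*t^4 - 5.84*t^3 - 0.03*t^2 - 5.84*t - 4.51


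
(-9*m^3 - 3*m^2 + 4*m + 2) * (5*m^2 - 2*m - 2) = -45*m^5 + 3*m^4 + 44*m^3 + 8*m^2 - 12*m - 4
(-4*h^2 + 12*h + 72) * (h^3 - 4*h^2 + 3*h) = -4*h^5 + 28*h^4 + 12*h^3 - 252*h^2 + 216*h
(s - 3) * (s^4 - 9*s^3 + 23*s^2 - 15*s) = s^5 - 12*s^4 + 50*s^3 - 84*s^2 + 45*s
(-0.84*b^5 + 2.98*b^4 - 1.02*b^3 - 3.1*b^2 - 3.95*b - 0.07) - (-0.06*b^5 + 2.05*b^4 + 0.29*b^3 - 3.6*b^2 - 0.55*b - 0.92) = -0.78*b^5 + 0.93*b^4 - 1.31*b^3 + 0.5*b^2 - 3.4*b + 0.85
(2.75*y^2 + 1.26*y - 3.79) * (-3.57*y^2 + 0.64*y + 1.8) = -9.8175*y^4 - 2.7382*y^3 + 19.2867*y^2 - 0.1576*y - 6.822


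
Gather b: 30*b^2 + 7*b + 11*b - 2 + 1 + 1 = 30*b^2 + 18*b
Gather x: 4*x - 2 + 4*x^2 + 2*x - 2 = 4*x^2 + 6*x - 4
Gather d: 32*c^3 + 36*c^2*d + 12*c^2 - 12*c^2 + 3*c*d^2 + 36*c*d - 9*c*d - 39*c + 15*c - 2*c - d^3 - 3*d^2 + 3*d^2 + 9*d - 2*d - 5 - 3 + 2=32*c^3 + 3*c*d^2 - 26*c - d^3 + d*(36*c^2 + 27*c + 7) - 6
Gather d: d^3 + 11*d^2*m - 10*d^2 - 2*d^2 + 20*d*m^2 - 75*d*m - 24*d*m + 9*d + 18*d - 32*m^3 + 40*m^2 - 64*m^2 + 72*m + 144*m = d^3 + d^2*(11*m - 12) + d*(20*m^2 - 99*m + 27) - 32*m^3 - 24*m^2 + 216*m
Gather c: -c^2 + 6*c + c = -c^2 + 7*c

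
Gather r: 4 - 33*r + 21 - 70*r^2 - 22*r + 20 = -70*r^2 - 55*r + 45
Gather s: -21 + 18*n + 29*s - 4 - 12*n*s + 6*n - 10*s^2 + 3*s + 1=24*n - 10*s^2 + s*(32 - 12*n) - 24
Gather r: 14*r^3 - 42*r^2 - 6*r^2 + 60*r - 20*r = 14*r^3 - 48*r^2 + 40*r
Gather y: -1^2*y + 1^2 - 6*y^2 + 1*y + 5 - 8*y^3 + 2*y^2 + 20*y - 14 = -8*y^3 - 4*y^2 + 20*y - 8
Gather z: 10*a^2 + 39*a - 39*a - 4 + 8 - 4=10*a^2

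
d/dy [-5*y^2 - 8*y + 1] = -10*y - 8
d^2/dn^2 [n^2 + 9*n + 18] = 2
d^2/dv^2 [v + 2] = 0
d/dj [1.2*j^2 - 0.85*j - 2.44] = 2.4*j - 0.85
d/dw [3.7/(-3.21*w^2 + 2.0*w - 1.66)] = (23.754*w - 7.4)/(3.21*w^2 - 2.0*w + 1.66)^2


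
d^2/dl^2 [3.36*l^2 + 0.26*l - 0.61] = 6.72000000000000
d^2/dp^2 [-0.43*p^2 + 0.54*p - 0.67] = -0.860000000000000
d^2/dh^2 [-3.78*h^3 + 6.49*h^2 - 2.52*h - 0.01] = 12.98 - 22.68*h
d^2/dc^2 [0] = 0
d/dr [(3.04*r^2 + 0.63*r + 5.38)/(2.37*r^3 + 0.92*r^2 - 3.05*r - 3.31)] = (-7.2048*r^4 - 2.9862*r^3 - 48.1034*r^2 - 30.024*r + 14.3237)/(5.6169*r^6 + 4.3608*r^5 - 13.6106*r^4 - 21.3014*r^3 + 3.2121*r^2 + 20.191*r + 10.9561)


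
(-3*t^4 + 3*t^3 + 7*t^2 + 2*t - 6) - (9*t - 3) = -3*t^4 + 3*t^3 + 7*t^2 - 7*t - 3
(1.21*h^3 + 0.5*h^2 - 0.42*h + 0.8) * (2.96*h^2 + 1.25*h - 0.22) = 3.5816*h^5 + 2.9925*h^4 - 0.8844*h^3 + 1.733*h^2 + 1.0924*h - 0.176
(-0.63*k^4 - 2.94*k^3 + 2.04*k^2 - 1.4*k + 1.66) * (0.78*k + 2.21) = -0.4914*k^5 - 3.6855*k^4 - 4.9062*k^3 + 3.4164*k^2 - 1.7992*k + 3.6686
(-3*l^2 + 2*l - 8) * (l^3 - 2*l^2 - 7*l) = -3*l^5 + 8*l^4 + 9*l^3 + 2*l^2 + 56*l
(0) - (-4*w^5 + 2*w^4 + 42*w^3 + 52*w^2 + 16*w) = 4*w^5 - 2*w^4 - 42*w^3 - 52*w^2 - 16*w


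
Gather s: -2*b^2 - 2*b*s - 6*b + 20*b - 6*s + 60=-2*b^2 + 14*b + s*(-2*b - 6) + 60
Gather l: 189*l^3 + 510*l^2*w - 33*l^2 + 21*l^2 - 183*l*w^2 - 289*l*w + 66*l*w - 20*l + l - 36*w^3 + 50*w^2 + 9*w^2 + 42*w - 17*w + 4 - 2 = 189*l^3 + l^2*(510*w - 12) + l*(-183*w^2 - 223*w - 19) - 36*w^3 + 59*w^2 + 25*w + 2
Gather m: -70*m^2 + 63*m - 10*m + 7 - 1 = -70*m^2 + 53*m + 6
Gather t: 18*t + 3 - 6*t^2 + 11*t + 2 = -6*t^2 + 29*t + 5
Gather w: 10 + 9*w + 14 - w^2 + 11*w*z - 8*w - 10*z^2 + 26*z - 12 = -w^2 + w*(11*z + 1) - 10*z^2 + 26*z + 12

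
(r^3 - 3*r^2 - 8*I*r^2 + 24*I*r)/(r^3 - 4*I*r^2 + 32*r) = (r - 3)/(r + 4*I)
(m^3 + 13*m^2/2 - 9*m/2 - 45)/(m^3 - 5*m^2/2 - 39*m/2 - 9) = (2*m^2 + 7*m - 30)/(2*m^2 - 11*m - 6)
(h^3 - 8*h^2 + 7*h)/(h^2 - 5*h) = (h^2 - 8*h + 7)/(h - 5)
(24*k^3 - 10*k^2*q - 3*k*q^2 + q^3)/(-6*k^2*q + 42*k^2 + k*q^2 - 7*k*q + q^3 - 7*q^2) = (-4*k + q)/(q - 7)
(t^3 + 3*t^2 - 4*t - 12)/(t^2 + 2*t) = t + 1 - 6/t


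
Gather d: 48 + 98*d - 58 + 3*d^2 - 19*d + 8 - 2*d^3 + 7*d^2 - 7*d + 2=-2*d^3 + 10*d^2 + 72*d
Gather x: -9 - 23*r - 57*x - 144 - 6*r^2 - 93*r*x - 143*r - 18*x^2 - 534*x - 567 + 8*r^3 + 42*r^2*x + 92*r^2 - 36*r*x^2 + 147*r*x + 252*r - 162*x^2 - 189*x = 8*r^3 + 86*r^2 + 86*r + x^2*(-36*r - 180) + x*(42*r^2 + 54*r - 780) - 720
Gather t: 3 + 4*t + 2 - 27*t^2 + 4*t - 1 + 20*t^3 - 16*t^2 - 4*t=20*t^3 - 43*t^2 + 4*t + 4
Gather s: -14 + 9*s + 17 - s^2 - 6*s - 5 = -s^2 + 3*s - 2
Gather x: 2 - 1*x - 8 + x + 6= 0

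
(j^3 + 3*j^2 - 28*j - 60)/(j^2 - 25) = (j^2 + 8*j + 12)/(j + 5)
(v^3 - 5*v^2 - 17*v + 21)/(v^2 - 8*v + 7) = v + 3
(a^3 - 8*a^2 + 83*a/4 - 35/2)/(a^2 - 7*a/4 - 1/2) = (4*a^2 - 24*a + 35)/(4*a + 1)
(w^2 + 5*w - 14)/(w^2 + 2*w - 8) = (w + 7)/(w + 4)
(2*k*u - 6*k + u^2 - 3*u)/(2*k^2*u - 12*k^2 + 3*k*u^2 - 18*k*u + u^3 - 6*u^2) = (u - 3)/(k*u - 6*k + u^2 - 6*u)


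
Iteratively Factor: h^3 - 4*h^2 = (h - 4)*(h^2) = h*(h - 4)*(h)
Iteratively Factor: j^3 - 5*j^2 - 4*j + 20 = (j + 2)*(j^2 - 7*j + 10) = (j - 5)*(j + 2)*(j - 2)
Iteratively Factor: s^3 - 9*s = (s - 3)*(s^2 + 3*s) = (s - 3)*(s + 3)*(s)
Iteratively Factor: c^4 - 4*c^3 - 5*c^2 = (c)*(c^3 - 4*c^2 - 5*c) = c*(c + 1)*(c^2 - 5*c) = c^2*(c + 1)*(c - 5)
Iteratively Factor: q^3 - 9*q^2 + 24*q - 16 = (q - 4)*(q^2 - 5*q + 4) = (q - 4)^2*(q - 1)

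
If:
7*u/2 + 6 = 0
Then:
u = -12/7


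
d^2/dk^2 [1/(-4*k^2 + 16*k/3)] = 3*(3*k*(3*k - 4) - 4*(3*k - 2)^2)/(2*k^3*(3*k - 4)^3)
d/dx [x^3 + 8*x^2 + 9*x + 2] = 3*x^2 + 16*x + 9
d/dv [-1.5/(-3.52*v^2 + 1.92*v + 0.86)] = (2.88 - 10.56*v)/(-3.52*v^2 + 1.92*v + 0.86)^2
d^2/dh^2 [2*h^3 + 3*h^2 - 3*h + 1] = 12*h + 6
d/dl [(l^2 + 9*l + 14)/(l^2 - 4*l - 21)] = (-13*l^2 - 70*l - 133)/(l^4 - 8*l^3 - 26*l^2 + 168*l + 441)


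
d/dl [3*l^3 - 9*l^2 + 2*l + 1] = 9*l^2 - 18*l + 2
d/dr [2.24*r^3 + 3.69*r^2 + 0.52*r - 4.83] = 6.72*r^2 + 7.38*r + 0.52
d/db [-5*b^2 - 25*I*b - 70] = -10*b - 25*I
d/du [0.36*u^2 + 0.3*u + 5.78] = 0.72*u + 0.3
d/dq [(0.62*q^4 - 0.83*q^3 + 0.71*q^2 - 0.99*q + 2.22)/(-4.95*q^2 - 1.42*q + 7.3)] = (-6.138*q^5 + 1.4673*q^4 + 20.4612*q^3 - 24.0857*q^2 + 32.344*q - 4.0746)/(24.5025*q^4 + 14.058*q^3 - 70.2536*q^2 - 20.732*q + 53.29)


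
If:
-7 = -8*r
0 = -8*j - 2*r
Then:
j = -7/32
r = 7/8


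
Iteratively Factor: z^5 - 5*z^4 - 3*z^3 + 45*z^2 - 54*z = (z)*(z^4 - 5*z^3 - 3*z^2 + 45*z - 54) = z*(z - 3)*(z^3 - 2*z^2 - 9*z + 18) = z*(z - 3)*(z + 3)*(z^2 - 5*z + 6) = z*(z - 3)^2*(z + 3)*(z - 2)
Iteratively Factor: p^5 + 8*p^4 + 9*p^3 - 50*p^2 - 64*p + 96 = (p - 2)*(p^4 + 10*p^3 + 29*p^2 + 8*p - 48) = (p - 2)*(p - 1)*(p^3 + 11*p^2 + 40*p + 48) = (p - 2)*(p - 1)*(p + 3)*(p^2 + 8*p + 16) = (p - 2)*(p - 1)*(p + 3)*(p + 4)*(p + 4)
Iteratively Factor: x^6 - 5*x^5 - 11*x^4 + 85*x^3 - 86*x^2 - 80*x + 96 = (x - 3)*(x^5 - 2*x^4 - 17*x^3 + 34*x^2 + 16*x - 32) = (x - 3)*(x - 1)*(x^4 - x^3 - 18*x^2 + 16*x + 32) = (x - 3)*(x - 1)*(x + 1)*(x^3 - 2*x^2 - 16*x + 32) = (x - 3)*(x - 1)*(x + 1)*(x + 4)*(x^2 - 6*x + 8) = (x - 4)*(x - 3)*(x - 1)*(x + 1)*(x + 4)*(x - 2)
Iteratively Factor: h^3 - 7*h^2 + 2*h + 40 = (h + 2)*(h^2 - 9*h + 20) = (h - 4)*(h + 2)*(h - 5)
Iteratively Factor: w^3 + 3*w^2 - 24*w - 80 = (w + 4)*(w^2 - w - 20) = (w + 4)^2*(w - 5)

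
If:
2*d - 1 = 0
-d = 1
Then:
No Solution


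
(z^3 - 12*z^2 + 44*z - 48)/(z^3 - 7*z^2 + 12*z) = (z^2 - 8*z + 12)/(z*(z - 3))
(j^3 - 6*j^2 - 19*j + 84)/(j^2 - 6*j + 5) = (j^3 - 6*j^2 - 19*j + 84)/(j^2 - 6*j + 5)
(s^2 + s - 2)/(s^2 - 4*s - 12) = (s - 1)/(s - 6)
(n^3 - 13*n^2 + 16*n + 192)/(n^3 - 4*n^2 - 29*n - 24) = (n - 8)/(n + 1)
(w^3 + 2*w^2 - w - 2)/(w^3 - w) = (w + 2)/w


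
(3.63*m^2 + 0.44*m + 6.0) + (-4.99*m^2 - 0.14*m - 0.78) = -1.36*m^2 + 0.3*m + 5.22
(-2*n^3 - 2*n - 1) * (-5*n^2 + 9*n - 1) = 10*n^5 - 18*n^4 + 12*n^3 - 13*n^2 - 7*n + 1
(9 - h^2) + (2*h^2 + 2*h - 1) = h^2 + 2*h + 8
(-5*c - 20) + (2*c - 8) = -3*c - 28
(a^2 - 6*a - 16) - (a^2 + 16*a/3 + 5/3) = -34*a/3 - 53/3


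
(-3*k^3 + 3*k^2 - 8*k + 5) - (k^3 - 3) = -4*k^3 + 3*k^2 - 8*k + 8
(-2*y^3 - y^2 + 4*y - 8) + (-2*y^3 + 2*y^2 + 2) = -4*y^3 + y^2 + 4*y - 6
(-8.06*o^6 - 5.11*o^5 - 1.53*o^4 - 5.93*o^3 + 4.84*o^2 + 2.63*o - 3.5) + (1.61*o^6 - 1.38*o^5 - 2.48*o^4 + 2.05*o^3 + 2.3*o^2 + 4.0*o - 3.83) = -6.45*o^6 - 6.49*o^5 - 4.01*o^4 - 3.88*o^3 + 7.14*o^2 + 6.63*o - 7.33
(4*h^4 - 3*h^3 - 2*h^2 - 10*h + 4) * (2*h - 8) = 8*h^5 - 38*h^4 + 20*h^3 - 4*h^2 + 88*h - 32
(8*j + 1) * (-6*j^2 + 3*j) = -48*j^3 + 18*j^2 + 3*j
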